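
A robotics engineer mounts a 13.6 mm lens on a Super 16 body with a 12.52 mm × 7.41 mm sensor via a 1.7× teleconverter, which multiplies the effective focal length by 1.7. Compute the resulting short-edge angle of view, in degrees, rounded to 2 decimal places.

Effective focal length f = 13.6 × 1.7 = 23.12 mm.
α = 2·arctan(7.41 / (2 × 23.12)) = 2·arctan(0.16025) ≈ 18.2086°.

18.21°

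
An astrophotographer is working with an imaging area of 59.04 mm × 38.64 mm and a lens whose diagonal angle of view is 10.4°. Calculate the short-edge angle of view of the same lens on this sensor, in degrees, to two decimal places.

5.71°

Sensor diagonal = √(59.04² + 38.64²) = √4978.7712 ≈ 70.5604 mm.
From the diagonal AOV: f = 70.5604 / (2·tan(5.2°)) = 70.5604 / 0.18201 ≈ 387.6642 mm.
Short-edge AOV = 2·arctan(38.64 / (2 × 387.6642)) = 2·arctan(0.04984) ≈ 5.7062°.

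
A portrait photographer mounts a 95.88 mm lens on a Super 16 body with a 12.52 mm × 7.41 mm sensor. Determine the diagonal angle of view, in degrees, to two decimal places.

8.68°

Sensor diagonal = √(12.52² + 7.41²) = √211.6585 ≈ 14.5485 mm.
Angle of view α = 2·arctan(d/2f) with d = 14.5485 mm and f = 95.88 mm.
d/2f = 0.07587; arctan(0.07587) ≈ 4.3386°, so α ≈ 8.6772°.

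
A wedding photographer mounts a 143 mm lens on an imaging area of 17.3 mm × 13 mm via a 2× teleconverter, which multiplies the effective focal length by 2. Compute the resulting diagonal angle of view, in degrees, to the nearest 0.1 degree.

4.3°

Effective focal length f = 143 × 2 = 286 mm.
Sensor diagonal = √(17.3² + 13²) = √468.2900 ≈ 21.6400 mm.
α = 2·arctan(21.640 / (2 × 286)) = 2·arctan(0.03783) ≈ 4.3332°.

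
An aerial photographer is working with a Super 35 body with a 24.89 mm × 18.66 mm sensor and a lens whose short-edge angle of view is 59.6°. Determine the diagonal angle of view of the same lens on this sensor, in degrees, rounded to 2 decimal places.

From the short-edge AOV: f = 18.66 / (2·tan(29.8°)) = 18.66 / 1.14541 ≈ 16.2911 mm.
Sensor diagonal = √(24.89² + 18.66²) = √967.7077 ≈ 31.1080 mm.
Diagonal AOV = 2·arctan(31.1080 / (2 × 16.2911)) = 2·arctan(0.95475) ≈ 87.3481°.

87.35°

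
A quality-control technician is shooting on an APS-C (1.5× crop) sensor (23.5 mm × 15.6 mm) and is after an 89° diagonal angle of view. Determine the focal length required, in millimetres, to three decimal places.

Sensor diagonal = √(23.5² + 15.6²) = √795.6100 ≈ 28.2066 mm.
From α = 2·arctan(d/2f) we get f = d / (2·tan(α/2)).
With d = 28.2066 mm and α/2 = 44.5°, tan(α/2) ≈ 0.98270, so f ≈ 28.2066 / 1.96539 ≈ 14.3516 mm.

14.352 mm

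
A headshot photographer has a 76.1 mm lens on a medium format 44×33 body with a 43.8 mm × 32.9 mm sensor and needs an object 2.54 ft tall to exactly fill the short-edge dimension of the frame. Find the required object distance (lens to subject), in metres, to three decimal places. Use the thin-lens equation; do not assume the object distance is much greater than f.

1.867 m

W: 2.54 ft × 304.8 mm/ft = 774.19 mm.
Magnification m = h/W = dᵢ/dₒ; combined with 1/f = 1/dₒ + 1/dᵢ this gives dₒ = f·(1 + W/h).
dₒ = 76.1 mm × (1 + 774.192/32.9) = 76.1 × 24.5317 ≈ 1866.860 mm = 1.86686 m.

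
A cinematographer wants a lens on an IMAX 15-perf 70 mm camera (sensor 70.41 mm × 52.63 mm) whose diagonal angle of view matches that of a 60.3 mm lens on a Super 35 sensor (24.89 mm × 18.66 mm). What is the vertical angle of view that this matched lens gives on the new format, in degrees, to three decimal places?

17.558°

Sensor diagonal = √(24.89² + 18.66²) = √967.7077 ≈ 31.1080 mm.
Sensor diagonal = √(70.41² + 52.63²) = √7727.4850 ≈ 87.9061 mm.
Equal diagonal AOV ⇒ f₂ = f₁ · 87.9061/31.1080 = 60.3 × 2.82584 ≈ 170.3979 mm.
Vertical AOV on the new format = 2·arctan(52.63 / (2 × 170.3979)) = 2·arctan(0.15443) ≈ 17.5580°.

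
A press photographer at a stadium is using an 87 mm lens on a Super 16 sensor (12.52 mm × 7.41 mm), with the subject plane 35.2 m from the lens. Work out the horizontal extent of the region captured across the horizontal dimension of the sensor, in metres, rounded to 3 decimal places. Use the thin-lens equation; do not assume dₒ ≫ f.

dₒ: 35.2 m = 35200 mm.
Similar triangles through the lens centre give W/dₒ = w/dᵢ; with 1/f = 1/dₒ + 1/dᵢ this gives W = w·(dₒ − f)/f.
W = 12.52 mm × (35200 − 87) / 87 = 12.52 × 403.5977 ≈ 5053.043 mm = 5.05304 m.

5.053 m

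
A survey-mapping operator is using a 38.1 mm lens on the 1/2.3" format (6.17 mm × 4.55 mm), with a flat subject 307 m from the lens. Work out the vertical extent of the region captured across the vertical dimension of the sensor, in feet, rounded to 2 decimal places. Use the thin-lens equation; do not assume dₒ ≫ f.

dₒ: 307 m = 307000 mm.
Similar triangles through the lens centre give W/dₒ = h/dᵢ; with 1/f = 1/dₒ + 1/dᵢ this gives W = h·(dₒ − f)/f.
W = 4.55 mm × (307000 − 38.1) / 38.1 = 4.55 × 8056.7428 ≈ 36658.180 mm = 36658.180/304.8 ft = 120.27 ft.

120.27 ft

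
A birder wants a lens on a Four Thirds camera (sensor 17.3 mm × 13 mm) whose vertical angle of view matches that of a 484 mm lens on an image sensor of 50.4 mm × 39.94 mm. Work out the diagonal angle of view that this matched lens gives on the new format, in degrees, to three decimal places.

Equal vertical AOV ⇒ f₂ = f₁ · 13/39.94 = 484 × 0.32549 ≈ 157.5363 mm.
Sensor diagonal = √(17.3² + 13²) = √468.2900 ≈ 21.6400 mm.
Diagonal AOV on the new format = 2·arctan(21.6400 / (2 × 157.5363)) = 2·arctan(0.06868) ≈ 7.8581°.

7.858°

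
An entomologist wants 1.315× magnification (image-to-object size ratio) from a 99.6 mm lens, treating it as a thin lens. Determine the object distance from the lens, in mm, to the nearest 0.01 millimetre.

With m = dᵢ/dₒ and 1/f = 1/dₒ + 1/dᵢ, substituting dᵢ = m·dₒ gives 1/f = (1 + 1/m)/dₒ, hence dₒ = f·(1 + 1/m).
dₒ = 99.6 × (1 + 1/1.315) = 99.6 × 1.76046 ≈ 175.341 mm.

175.34 mm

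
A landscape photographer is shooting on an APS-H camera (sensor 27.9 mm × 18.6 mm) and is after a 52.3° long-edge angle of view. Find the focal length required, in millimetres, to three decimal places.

From α = 2·arctan(w/2f) we get f = w / (2·tan(α/2)).
With w = 27.9 mm and α/2 = 26.15°, tan(α/2) ≈ 0.49098, so f ≈ 27.9 / 0.98196 ≈ 28.4127 mm.

28.413 mm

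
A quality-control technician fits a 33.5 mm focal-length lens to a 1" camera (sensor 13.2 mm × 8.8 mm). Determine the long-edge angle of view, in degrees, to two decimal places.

22.29°

Angle of view α = 2·arctan(w/2f) with w = 13.2 mm and f = 33.5 mm.
w/2f = 0.19701; arctan(0.19701) ≈ 11.1454°, so α ≈ 22.2908°.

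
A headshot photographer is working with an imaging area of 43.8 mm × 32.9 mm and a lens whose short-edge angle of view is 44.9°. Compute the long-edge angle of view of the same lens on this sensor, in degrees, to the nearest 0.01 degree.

57.63°

From the short-edge AOV: f = 32.9 / (2·tan(22.45°)) = 32.9 / 0.82638 ≈ 39.8120 mm.
Long-edge AOV = 2·arctan(43.8 / (2 × 39.8120)) = 2·arctan(0.55008) ≈ 57.6290°.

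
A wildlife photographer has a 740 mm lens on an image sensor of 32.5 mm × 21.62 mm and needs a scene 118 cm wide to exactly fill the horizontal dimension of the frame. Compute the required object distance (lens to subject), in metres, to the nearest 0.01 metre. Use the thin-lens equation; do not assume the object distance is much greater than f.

27.61 m

W: 118 cm = 1180 mm.
Magnification m = w/W = dᵢ/dₒ; combined with 1/f = 1/dₒ + 1/dᵢ this gives dₒ = f·(1 + W/w).
dₒ = 740 mm × (1 + 1180/32.5) = 740 × 37.3077 ≈ 27607.692 mm = 27.6077 m.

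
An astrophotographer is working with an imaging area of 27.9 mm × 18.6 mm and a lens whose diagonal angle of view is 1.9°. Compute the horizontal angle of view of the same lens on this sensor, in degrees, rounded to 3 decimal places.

1.581°

Sensor diagonal = √(27.9² + 18.6²) = √1124.3700 ≈ 33.5316 mm.
From the diagonal AOV: f = 33.5316 / (2·tan(0.95°)) = 33.5316 / 0.03316 ≈ 1011.0761 mm.
Horizontal AOV = 2·arctan(27.9 / (2 × 1011.0761)) = 2·arctan(0.01380) ≈ 1.5809°.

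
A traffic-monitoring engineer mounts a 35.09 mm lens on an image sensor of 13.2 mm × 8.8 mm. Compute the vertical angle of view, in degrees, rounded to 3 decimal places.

14.294°

Angle of view α = 2·arctan(h/2f) with h = 8.8 mm and f = 35.09 mm.
h/2f = 0.12539; arctan(0.12539) ≈ 7.1471°, so α ≈ 14.2942°.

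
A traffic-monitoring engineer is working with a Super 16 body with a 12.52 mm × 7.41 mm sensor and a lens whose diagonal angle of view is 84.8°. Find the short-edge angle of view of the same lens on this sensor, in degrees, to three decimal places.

49.885°

Sensor diagonal = √(12.52² + 7.41²) = √211.6585 ≈ 14.5485 mm.
From the diagonal AOV: f = 14.5485 / (2·tan(42.4°)) = 14.5485 / 1.82625 ≈ 7.9663 mm.
Short-edge AOV = 2·arctan(7.41 / (2 × 7.9663)) = 2·arctan(0.46508) ≈ 49.8847°.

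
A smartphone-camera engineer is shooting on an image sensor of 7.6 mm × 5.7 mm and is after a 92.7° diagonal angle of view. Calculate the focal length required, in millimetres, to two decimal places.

Sensor diagonal = √(7.6² + 5.7²) = √90.2500 ≈ 9.5000 mm.
From α = 2·arctan(d/2f) we get f = d / (2·tan(α/2)).
With d = 9.5000 mm and α/2 = 46.35°, tan(α/2) ≈ 1.04827, so f ≈ 9.5000 / 2.09654 ≈ 4.5313 mm.

4.53 mm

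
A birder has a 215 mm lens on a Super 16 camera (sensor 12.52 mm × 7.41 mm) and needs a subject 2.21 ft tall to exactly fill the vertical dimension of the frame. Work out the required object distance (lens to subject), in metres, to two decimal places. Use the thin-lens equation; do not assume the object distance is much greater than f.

W: 2.21 ft × 304.8 mm/ft = 673.61 mm.
Magnification m = h/W = dᵢ/dₒ; combined with 1/f = 1/dₒ + 1/dᵢ this gives dₒ = f·(1 + W/h).
dₒ = 215 mm × (1 + 673.608/7.41) = 215 × 91.9053 ≈ 19759.631 mm = 19.7596 m.

19.76 m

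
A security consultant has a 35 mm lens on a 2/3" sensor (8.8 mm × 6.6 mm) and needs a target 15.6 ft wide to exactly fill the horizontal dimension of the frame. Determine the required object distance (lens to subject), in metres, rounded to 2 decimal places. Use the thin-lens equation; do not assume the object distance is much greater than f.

18.95 m

W: 15.6 ft × 304.8 mm/ft = 4754.88 mm.
Magnification m = w/W = dᵢ/dₒ; combined with 1/f = 1/dₒ + 1/dᵢ this gives dₒ = f·(1 + W/w).
dₒ = 35 mm × (1 + 4754.88/8.8) = 35 × 541.3273 ≈ 18946.454 mm = 18.9465 m.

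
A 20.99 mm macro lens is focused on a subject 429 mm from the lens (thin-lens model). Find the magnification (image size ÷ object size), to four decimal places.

Thin lens: 1/f = 1/dₒ + 1/dᵢ → 1/dᵢ = 1/20.99 − 1/429 = 0.0453107 mm⁻¹, so dᵢ ≈ 22.0698 mm.
Magnification m = dᵢ/dₒ = 22.0698/429 ≈ 0.05144.

0.0514×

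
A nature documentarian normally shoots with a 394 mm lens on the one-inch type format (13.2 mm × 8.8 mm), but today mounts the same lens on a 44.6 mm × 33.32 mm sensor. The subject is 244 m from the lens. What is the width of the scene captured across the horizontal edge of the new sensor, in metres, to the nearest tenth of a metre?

27.6 m

The focal length stays 394 mm; the relevant sensor dimension is now w = 44.6 mm. Object distance dₒ = 244 m = 244000 mm.
Thin-lens field width W = w·(dₒ − f)/f = 44.6 × (244000 − 394)/394 ≈ 27575.705 mm = 27.5757 m.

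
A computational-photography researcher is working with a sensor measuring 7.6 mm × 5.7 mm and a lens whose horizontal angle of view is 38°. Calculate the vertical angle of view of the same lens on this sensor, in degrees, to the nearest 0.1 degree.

29.0°

From the horizontal AOV: f = 7.6 / (2·tan(19°)) = 7.6 / 0.68866 ≈ 11.0360 mm.
Vertical AOV = 2·arctan(5.7 / (2 × 11.0360)) = 2·arctan(0.25825) ≈ 28.9601°.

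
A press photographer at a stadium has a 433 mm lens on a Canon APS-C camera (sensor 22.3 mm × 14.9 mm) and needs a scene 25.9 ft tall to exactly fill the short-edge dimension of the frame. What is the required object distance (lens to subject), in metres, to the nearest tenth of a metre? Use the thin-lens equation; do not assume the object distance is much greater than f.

W: 25.9 ft × 304.8 mm/ft = 7894.32 mm.
Magnification m = h/W = dᵢ/dₒ; combined with 1/f = 1/dₒ + 1/dᵢ this gives dₒ = f·(1 + W/h).
dₒ = 433 mm × (1 + 7894.32/14.9) = 433 × 530.8201 ≈ 229845.111 mm = 229.845 m.

229.8 m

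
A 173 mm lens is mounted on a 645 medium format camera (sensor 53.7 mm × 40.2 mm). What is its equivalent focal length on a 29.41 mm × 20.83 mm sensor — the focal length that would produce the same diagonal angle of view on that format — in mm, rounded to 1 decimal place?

92.9 mm

Sensor diagonal = √(53.7² + 40.2²) = √4499.7300 ≈ 67.0800 mm.
Sensor diagonal = √(29.41² + 20.83²) = √1298.8370 ≈ 36.0394 mm.
Equal angle of view means equal diagonal/f ratio, so f₂ = f₁ · (diagonal₂/diagonal₁) = 173 × 36.0394/67.0800.
f₂ = 173 × 0.53726 ≈ 92.946 mm.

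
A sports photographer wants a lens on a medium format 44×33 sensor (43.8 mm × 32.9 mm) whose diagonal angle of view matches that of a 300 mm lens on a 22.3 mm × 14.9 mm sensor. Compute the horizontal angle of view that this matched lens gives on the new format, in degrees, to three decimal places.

Sensor diagonal = √(22.3² + 14.9²) = √719.3000 ≈ 26.8198 mm.
Sensor diagonal = √(43.8² + 32.9²) = √3000.8500 ≈ 54.7800 mm.
Equal diagonal AOV ⇒ f₂ = f₁ · 54.7800/26.8198 = 300 × 2.04252 ≈ 612.7571 mm.
Horizontal AOV on the new format = 2·arctan(43.8 / (2 × 612.7571)) = 2·arctan(0.03574) ≈ 4.0938°.

4.094°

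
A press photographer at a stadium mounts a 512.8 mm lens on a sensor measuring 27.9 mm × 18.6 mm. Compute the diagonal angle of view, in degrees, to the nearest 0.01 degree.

Sensor diagonal = √(27.9² + 18.6²) = √1124.3700 ≈ 33.5316 mm.
Angle of view α = 2·arctan(d/2f) with d = 33.5316 mm and f = 512.8 mm.
d/2f = 0.03269; arctan(0.03269) ≈ 1.8726°, so α ≈ 3.7452°.

3.75°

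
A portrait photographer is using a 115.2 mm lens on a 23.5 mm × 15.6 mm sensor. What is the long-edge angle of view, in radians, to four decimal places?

0.2033 rad

Angle of view α = 2·arctan(w/2f) with w = 23.5 mm and f = 115.2 mm.
w/2f = 0.10200; arctan(0.10200) ≈ 0.1016 rad, so α ≈ 0.2033 rad.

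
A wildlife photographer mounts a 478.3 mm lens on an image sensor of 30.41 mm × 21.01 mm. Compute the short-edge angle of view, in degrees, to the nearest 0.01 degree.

Angle of view α = 2·arctan(h/2f) with h = 21.01 mm and f = 478.3 mm.
h/2f = 0.02196; arctan(0.02196) ≈ 1.2582°, so α ≈ 2.5164°.

2.52°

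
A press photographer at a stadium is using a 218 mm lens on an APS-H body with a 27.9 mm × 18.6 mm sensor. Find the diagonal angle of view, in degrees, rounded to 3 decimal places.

8.796°

Sensor diagonal = √(27.9² + 18.6²) = √1124.3700 ≈ 33.5316 mm.
Angle of view α = 2·arctan(d/2f) with d = 33.5316 mm and f = 218 mm.
d/2f = 0.07691; arctan(0.07691) ≈ 4.3978°, so α ≈ 8.7956°.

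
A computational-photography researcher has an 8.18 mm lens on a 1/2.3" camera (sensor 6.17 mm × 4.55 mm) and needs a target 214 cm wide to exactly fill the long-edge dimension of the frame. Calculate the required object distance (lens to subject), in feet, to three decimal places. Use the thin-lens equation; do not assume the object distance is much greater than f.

9.335 ft

W: 214 cm = 2140 mm.
Magnification m = w/W = dᵢ/dₒ; combined with 1/f = 1/dₒ + 1/dᵢ this gives dₒ = f·(1 + W/w).
dₒ = 8.18 mm × (1 + 2140/6.17) = 8.18 × 347.8395 ≈ 2845.327 mm = 2845.327/304.8 ft = 9.33506 ft.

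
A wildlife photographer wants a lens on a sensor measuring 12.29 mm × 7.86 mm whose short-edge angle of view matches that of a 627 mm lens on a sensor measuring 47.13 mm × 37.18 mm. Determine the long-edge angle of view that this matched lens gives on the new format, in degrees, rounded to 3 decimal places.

5.309°

Equal short-edge AOV ⇒ f₂ = f₁ · 7.86/37.18 = 627 × 0.21140 ≈ 132.5503 mm.
Long-edge AOV on the new format = 2·arctan(12.29 / (2 × 132.5503)) = 2·arctan(0.04636) ≈ 5.3086°.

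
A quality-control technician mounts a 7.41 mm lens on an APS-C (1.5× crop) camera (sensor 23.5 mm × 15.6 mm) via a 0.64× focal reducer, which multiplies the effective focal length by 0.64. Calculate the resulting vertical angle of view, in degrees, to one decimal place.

Effective focal length f = 7.41 × 0.64 = 4.7424 mm.
α = 2·arctan(15.6 / (2 × 4.7424)) = 2·arctan(1.64474) ≈ 117.4008°.

117.4°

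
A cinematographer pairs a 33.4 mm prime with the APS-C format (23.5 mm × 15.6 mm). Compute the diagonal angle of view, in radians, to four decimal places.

0.7991 rad

Sensor diagonal = √(23.5² + 15.6²) = √795.6100 ≈ 28.2066 mm.
Angle of view α = 2·arctan(d/2f) with d = 28.2066 mm and f = 33.4 mm.
d/2f = 0.42225; arctan(0.42225) ≈ 0.3995 rad, so α ≈ 0.7991 rad.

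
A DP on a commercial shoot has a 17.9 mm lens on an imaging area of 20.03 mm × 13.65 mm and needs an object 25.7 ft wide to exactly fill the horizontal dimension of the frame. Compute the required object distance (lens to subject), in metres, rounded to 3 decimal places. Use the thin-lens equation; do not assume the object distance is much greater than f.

7.018 m

W: 25.7 ft × 304.8 mm/ft = 7833.36 mm.
Magnification m = w/W = dᵢ/dₒ; combined with 1/f = 1/dₒ + 1/dᵢ this gives dₒ = f·(1 + W/w).
dₒ = 17.9 mm × (1 + 7833.36/20.03) = 17.9 × 392.0814 ≈ 7018.256 mm = 7.01826 m.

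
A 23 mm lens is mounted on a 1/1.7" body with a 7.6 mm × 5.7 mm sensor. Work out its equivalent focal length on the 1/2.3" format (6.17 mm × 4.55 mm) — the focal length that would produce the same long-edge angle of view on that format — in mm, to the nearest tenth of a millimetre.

18.7 mm

Equal angle of view means equal width/f ratio, so f₂ = f₁ · (width₂/width₁) = 23 × 6.17/7.6.
f₂ = 23 × 0.81184 ≈ 18.672 mm.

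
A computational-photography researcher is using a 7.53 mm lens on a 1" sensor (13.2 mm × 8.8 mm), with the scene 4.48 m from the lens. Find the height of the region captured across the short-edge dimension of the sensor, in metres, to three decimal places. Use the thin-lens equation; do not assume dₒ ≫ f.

dₒ: 4.48 m = 4480 mm.
Similar triangles through the lens centre give W/dₒ = h/dᵢ; with 1/f = 1/dₒ + 1/dᵢ this gives W = h·(dₒ − f)/f.
W = 8.8 mm × (4480 − 7.53) / 7.53 = 8.8 × 593.9535 ≈ 5226.791 mm = 5.22679 m.

5.227 m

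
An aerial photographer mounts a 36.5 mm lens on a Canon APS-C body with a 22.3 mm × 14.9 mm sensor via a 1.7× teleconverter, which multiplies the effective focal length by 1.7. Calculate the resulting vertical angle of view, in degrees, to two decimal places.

Effective focal length f = 36.5 × 1.7 = 62.05 mm.
α = 2·arctan(14.9 / (2 × 62.05)) = 2·arctan(0.12006) ≈ 13.6928°.

13.69°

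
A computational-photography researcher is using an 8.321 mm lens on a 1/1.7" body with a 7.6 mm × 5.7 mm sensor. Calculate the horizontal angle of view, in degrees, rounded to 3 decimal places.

Angle of view α = 2·arctan(w/2f) with w = 7.6 mm and f = 8.321 mm.
w/2f = 0.45668; arctan(0.45668) ≈ 24.5450°, so α ≈ 49.0901°.

49.090°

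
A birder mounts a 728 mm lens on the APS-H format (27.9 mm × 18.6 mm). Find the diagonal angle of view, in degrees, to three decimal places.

2.639°

Sensor diagonal = √(27.9² + 18.6²) = √1124.3700 ≈ 33.5316 mm.
Angle of view α = 2·arctan(d/2f) with d = 33.5316 mm and f = 728 mm.
d/2f = 0.02303; arctan(0.02303) ≈ 1.3193°, so α ≈ 2.6386°.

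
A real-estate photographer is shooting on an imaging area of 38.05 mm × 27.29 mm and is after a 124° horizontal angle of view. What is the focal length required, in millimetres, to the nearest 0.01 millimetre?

10.12 mm

From α = 2·arctan(w/2f) we get f = w / (2·tan(α/2)).
With w = 38.05 mm and α/2 = 62°, tan(α/2) ≈ 1.88073, so f ≈ 38.05 / 3.76145 ≈ 10.1158 mm.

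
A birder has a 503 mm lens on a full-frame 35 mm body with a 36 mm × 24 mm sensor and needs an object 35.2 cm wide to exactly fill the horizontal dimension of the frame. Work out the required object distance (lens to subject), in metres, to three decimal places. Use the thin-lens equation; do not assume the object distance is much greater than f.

5.421 m

W: 35.2 cm = 352 mm.
Magnification m = w/W = dᵢ/dₒ; combined with 1/f = 1/dₒ + 1/dᵢ this gives dₒ = f·(1 + W/w).
dₒ = 503 mm × (1 + 352/36) = 503 × 10.7778 ≈ 5421.222 mm = 5.42122 m.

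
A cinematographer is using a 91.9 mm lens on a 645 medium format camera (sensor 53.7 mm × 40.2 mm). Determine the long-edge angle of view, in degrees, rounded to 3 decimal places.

32.573°

Angle of view α = 2·arctan(w/2f) with w = 53.7 mm and f = 91.9 mm.
w/2f = 0.29217; arctan(0.29217) ≈ 16.2865°, so α ≈ 32.5731°.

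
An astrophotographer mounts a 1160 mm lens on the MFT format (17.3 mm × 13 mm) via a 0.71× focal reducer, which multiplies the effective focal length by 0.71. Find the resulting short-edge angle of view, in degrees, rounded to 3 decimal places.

Effective focal length f = 1160 × 0.71 = 823.6 mm.
α = 2·arctan(13 / (2 × 823.6)) = 2·arctan(0.00789) ≈ 0.9044°.

0.904°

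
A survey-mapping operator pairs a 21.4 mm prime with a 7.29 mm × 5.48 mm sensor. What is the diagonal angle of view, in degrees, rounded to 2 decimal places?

24.06°

Sensor diagonal = √(7.29² + 5.48²) = √83.1745 ≈ 9.1200 mm.
Angle of view α = 2·arctan(d/2f) with d = 9.1200 mm and f = 21.4 mm.
d/2f = 0.21308; arctan(0.21308) ≈ 12.0289°, so α ≈ 24.0578°.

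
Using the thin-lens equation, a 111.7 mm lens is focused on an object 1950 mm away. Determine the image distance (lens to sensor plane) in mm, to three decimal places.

118.487 mm

1/dᵢ = 1/f − 1/dₒ = 1/111.7 − 1/1950 = 0.0084397 mm⁻¹.
dᵢ = 1/0.0084397 ≈ 118.4872 mm.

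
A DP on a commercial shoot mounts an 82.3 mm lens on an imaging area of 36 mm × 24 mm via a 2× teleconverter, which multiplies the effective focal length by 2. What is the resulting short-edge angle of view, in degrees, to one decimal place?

8.3°

Effective focal length f = 82.3 × 2 = 164.6 mm.
α = 2·arctan(24 / (2 × 164.6)) = 2·arctan(0.07290) ≈ 8.3394°.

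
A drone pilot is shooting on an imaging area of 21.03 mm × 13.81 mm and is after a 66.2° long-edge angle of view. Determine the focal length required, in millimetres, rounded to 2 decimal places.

16.13 mm

From α = 2·arctan(w/2f) we get f = w / (2·tan(α/2)).
With w = 21.03 mm and α/2 = 33.1°, tan(α/2) ≈ 0.65189, so f ≈ 21.03 / 1.30378 ≈ 16.1300 mm.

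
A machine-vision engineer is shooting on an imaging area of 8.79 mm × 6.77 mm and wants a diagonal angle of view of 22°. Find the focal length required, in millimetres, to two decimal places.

28.54 mm

Sensor diagonal = √(8.79² + 6.77²) = √123.0970 ≈ 11.0949 mm.
From α = 2·arctan(d/2f) we get f = d / (2·tan(α/2)).
With d = 11.0949 mm and α/2 = 11°, tan(α/2) ≈ 0.19438, so f ≈ 11.0949 / 0.38876 ≈ 28.5392 mm.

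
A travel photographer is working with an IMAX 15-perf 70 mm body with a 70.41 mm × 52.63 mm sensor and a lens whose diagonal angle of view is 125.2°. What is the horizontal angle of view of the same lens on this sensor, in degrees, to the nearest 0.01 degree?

114.18°

Sensor diagonal = √(70.41² + 52.63²) = √7727.4850 ≈ 87.9061 mm.
From the diagonal AOV: f = 87.9061 / (2·tan(62.6°)) = 87.9061 / 3.85839 ≈ 22.7831 mm.
Horizontal AOV = 2·arctan(70.41 / (2 × 22.7831)) = 2·arctan(1.54522) ≈ 114.1817°.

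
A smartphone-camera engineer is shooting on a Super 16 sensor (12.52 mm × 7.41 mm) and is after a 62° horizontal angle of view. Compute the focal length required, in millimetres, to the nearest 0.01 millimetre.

10.42 mm

From α = 2·arctan(w/2f) we get f = w / (2·tan(α/2)).
With w = 12.52 mm and α/2 = 31°, tan(α/2) ≈ 0.60086, so f ≈ 12.52 / 1.20172 ≈ 10.4184 mm.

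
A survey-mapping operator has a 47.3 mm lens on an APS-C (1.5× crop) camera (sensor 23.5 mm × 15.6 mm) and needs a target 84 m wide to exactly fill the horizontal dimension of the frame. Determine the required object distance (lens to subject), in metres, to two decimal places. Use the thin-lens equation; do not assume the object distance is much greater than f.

W: 84 m = 84000 mm.
Magnification m = w/W = dᵢ/dₒ; combined with 1/f = 1/dₒ + 1/dᵢ this gives dₒ = f·(1 + W/w).
dₒ = 47.3 mm × (1 + 84000/23.5) = 47.3 × 3575.4681 ≈ 169119.640 mm = 169.12 m.

169.12 m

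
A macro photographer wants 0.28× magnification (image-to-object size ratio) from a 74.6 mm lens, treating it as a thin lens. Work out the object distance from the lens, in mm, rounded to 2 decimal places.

341.03 mm

With m = dᵢ/dₒ and 1/f = 1/dₒ + 1/dᵢ, substituting dᵢ = m·dₒ gives 1/f = (1 + 1/m)/dₒ, hence dₒ = f·(1 + 1/m).
dₒ = 74.6 × (1 + 1/0.28) = 74.6 × 4.57143 ≈ 341.029 mm.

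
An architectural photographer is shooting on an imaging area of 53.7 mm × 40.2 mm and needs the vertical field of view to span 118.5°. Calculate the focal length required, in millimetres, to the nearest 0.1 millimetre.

12.0 mm

From α = 2·arctan(h/2f) we get f = h / (2·tan(α/2)).
With h = 40.2 mm and α/2 = 59.25°, tan(α/2) ≈ 1.68085, so f ≈ 40.2 / 3.36170 ≈ 11.9582 mm.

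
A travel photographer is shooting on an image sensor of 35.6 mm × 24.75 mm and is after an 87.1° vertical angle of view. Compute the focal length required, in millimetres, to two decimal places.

13.02 mm

From α = 2·arctan(h/2f) we get f = h / (2·tan(α/2)).
With h = 24.75 mm and α/2 = 43.55°, tan(α/2) ≈ 0.95062, so f ≈ 24.75 / 1.90125 ≈ 13.0178 mm.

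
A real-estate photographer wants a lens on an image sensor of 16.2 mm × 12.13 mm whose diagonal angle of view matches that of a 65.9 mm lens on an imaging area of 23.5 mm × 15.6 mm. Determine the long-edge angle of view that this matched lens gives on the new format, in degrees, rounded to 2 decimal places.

19.44°

Sensor diagonal = √(23.5² + 15.6²) = √795.6100 ≈ 28.2066 mm.
Sensor diagonal = √(16.2² + 12.13²) = √409.5769 ≈ 20.2380 mm.
Equal diagonal AOV ⇒ f₂ = f₁ · 20.2380/28.2066 = 65.9 × 0.71749 ≈ 47.2828 mm.
Long-edge AOV on the new format = 2·arctan(16.2 / (2 × 47.2828)) = 2·arctan(0.17131) ≈ 19.4419°.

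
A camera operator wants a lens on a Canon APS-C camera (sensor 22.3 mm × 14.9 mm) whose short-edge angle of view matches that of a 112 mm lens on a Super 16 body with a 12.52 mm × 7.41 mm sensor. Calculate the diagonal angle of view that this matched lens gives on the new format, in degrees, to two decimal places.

Equal short-edge AOV ⇒ f₂ = f₁ · 14.9/7.41 = 112 × 2.01080 ≈ 225.2092 mm.
Sensor diagonal = √(22.3² + 14.9²) = √719.3000 ≈ 26.8198 mm.
Diagonal AOV on the new format = 2·arctan(26.8198 / (2 × 225.2092)) = 2·arctan(0.05954) ≈ 6.8152°.

6.82°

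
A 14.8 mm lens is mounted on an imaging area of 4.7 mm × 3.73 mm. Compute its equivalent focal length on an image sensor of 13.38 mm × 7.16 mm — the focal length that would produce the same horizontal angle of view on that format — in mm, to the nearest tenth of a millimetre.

Equal angle of view means equal width/f ratio, so f₂ = f₁ · (width₂/width₁) = 14.8 × 13.38/4.7.
f₂ = 14.8 × 2.84681 ≈ 42.133 mm.

42.1 mm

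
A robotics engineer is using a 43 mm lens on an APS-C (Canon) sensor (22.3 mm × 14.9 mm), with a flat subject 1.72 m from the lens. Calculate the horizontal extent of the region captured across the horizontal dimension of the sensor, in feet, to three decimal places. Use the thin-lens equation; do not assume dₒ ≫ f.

2.853 ft

dₒ: 1.72 m = 1720 mm.
Similar triangles through the lens centre give W/dₒ = w/dᵢ; with 1/f = 1/dₒ + 1/dᵢ this gives W = w·(dₒ − f)/f.
W = 22.3 mm × (1720 − 43) / 43 = 22.3 × 39.0000 ≈ 869.700 mm = 869.700/304.8 ft = 2.85335 ft.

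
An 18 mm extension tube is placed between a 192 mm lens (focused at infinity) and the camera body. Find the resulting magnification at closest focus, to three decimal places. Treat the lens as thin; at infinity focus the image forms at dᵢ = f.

The tube moves the image plane from f to f + e, so dᵢ = 192 + 18 = 210 mm. Focus is achieved when 1/f = 1/dₒ + 1/dᵢ, giving dₒ = 1/(1/f − 1/(f+e)).
Magnification m = dᵢ/dₒ = (f+e)·(1/f − 1/(f+e)) = e/f = 18/192 ≈ 0.0938.

0.094×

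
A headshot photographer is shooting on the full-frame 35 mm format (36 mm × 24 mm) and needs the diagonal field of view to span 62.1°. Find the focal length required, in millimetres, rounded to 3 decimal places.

35.933 mm

Sensor diagonal = √(36² + 24²) = √1872.0000 ≈ 43.2666 mm.
From α = 2·arctan(d/2f) we get f = d / (2·tan(α/2)).
With d = 43.2666 mm and α/2 = 31.05°, tan(α/2) ≈ 0.60205, so f ≈ 43.2666 / 1.20410 ≈ 35.9328 mm.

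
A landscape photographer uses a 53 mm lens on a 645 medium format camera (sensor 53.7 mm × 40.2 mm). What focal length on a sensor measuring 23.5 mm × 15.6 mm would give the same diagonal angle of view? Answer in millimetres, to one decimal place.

Sensor diagonal = √(53.7² + 40.2²) = √4499.7300 ≈ 67.0800 mm.
Sensor diagonal = √(23.5² + 15.6²) = √795.6100 ≈ 28.2066 mm.
Equal angle of view means equal diagonal/f ratio, so f₂ = f₁ · (diagonal₂/diagonal₁) = 53 × 28.2066/67.0800.
f₂ = 53 × 0.42049 ≈ 22.286 mm.

22.3 mm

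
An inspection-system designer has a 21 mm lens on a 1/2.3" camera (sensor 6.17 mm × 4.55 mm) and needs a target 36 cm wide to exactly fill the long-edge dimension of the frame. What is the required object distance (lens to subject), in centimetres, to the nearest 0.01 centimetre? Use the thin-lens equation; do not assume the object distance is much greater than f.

W: 36 cm = 360 mm.
Magnification m = w/W = dᵢ/dₒ; combined with 1/f = 1/dₒ + 1/dᵢ this gives dₒ = f·(1 + W/w).
dₒ = 21 mm × (1 + 360/6.17) = 21 × 59.3468 ≈ 1246.284 mm = 124.628 cm.

124.63 cm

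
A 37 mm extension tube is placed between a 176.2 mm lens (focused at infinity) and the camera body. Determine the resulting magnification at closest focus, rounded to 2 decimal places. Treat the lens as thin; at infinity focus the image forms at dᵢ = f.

0.21×

The tube moves the image plane from f to f + e, so dᵢ = 176.2 + 37 = 213.2 mm. Focus is achieved when 1/f = 1/dₒ + 1/dᵢ, giving dₒ = 1/(1/f − 1/(f+e)).
Magnification m = dᵢ/dₒ = (f+e)·(1/f − 1/(f+e)) = e/f = 37/176.2 ≈ 0.2100.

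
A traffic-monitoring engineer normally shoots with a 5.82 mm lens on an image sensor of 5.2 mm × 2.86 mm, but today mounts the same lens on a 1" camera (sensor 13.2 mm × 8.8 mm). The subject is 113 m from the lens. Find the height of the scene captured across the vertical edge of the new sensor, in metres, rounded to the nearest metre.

The focal length stays 5.82 mm; the relevant sensor dimension is now h = 8.8 mm. Object distance dₒ = 113 m = 113000 mm.
Thin-lens field height W = h·(dₒ − f)/f = 8.8 × (113000 − 5.82)/5.82 ≈ 170850.307 mm = 170.85 m.

171 m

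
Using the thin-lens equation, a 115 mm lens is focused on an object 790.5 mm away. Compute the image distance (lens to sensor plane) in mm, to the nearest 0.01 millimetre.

134.58 mm

1/dᵢ = 1/f − 1/dₒ = 1/115 − 1/790.5 = 0.0074306 mm⁻¹.
dᵢ = 1/0.0074306 ≈ 134.5781 mm.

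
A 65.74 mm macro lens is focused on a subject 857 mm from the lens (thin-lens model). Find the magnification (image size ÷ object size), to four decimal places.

0.0831×

Thin lens: 1/f = 1/dₒ + 1/dᵢ → 1/dᵢ = 1/65.74 − 1/857 = 0.0140446 mm⁻¹, so dᵢ ≈ 71.2019 mm.
Magnification m = dᵢ/dₒ = 71.2019/857 ≈ 0.08308.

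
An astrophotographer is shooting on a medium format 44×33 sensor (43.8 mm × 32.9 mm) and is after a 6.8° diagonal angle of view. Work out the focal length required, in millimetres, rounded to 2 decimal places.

461.03 mm

Sensor diagonal = √(43.8² + 32.9²) = √3000.8500 ≈ 54.7800 mm.
From α = 2·arctan(d/2f) we get f = d / (2·tan(α/2)).
With d = 54.7800 mm and α/2 = 3.4°, tan(α/2) ≈ 0.05941, so f ≈ 54.7800 / 0.11882 ≈ 461.0263 mm.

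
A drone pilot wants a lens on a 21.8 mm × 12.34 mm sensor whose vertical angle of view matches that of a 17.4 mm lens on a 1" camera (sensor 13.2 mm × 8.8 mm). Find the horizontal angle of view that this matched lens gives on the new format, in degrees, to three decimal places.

Equal vertical AOV ⇒ f₂ = f₁ · 12.34/8.8 = 17.4 × 1.40227 ≈ 24.3995 mm.
Horizontal AOV on the new format = 2·arctan(21.8 / (2 × 24.3995)) = 2·arctan(0.44673) ≈ 48.1435°.

48.143°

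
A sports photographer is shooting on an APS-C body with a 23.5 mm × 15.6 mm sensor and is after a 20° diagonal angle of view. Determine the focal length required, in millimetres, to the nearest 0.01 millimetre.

Sensor diagonal = √(23.5² + 15.6²) = √795.6100 ≈ 28.2066 mm.
From α = 2·arctan(d/2f) we get f = d / (2·tan(α/2)).
With d = 28.2066 mm and α/2 = 10°, tan(α/2) ≈ 0.17633, so f ≈ 28.2066 / 0.35265 ≈ 79.9837 mm.

79.98 mm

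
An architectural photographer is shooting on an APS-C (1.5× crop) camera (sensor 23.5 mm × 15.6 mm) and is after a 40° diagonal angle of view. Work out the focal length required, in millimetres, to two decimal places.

38.75 mm

Sensor diagonal = √(23.5² + 15.6²) = √795.6100 ≈ 28.2066 mm.
From α = 2·arctan(d/2f) we get f = d / (2·tan(α/2)).
With d = 28.2066 mm and α/2 = 20°, tan(α/2) ≈ 0.36397, so f ≈ 28.2066 / 0.72794 ≈ 38.7484 mm.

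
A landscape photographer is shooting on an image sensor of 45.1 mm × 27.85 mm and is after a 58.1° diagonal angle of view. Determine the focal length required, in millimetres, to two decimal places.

47.71 mm

Sensor diagonal = √(45.1² + 27.85²) = √2809.6325 ≈ 53.0060 mm.
From α = 2·arctan(d/2f) we get f = d / (2·tan(α/2)).
With d = 53.0060 mm and α/2 = 29.05°, tan(α/2) ≈ 0.55545, so f ≈ 53.0060 / 1.11090 ≈ 47.7144 mm.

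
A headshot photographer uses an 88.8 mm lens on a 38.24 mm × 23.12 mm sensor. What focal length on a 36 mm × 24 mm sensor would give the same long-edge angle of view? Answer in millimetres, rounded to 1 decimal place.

83.6 mm

Equal angle of view means equal width/f ratio, so f₂ = f₁ · (width₂/width₁) = 88.8 × 36/38.24.
f₂ = 88.8 × 0.94142 ≈ 83.598 mm.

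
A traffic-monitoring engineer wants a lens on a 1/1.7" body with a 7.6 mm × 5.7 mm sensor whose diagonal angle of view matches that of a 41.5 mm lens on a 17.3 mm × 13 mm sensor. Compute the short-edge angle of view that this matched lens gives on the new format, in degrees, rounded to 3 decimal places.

Sensor diagonal = √(17.3² + 13²) = √468.2900 ≈ 21.6400 mm.
Sensor diagonal = √(7.6² + 5.7²) = √90.2500 ≈ 9.5000 mm.
Equal diagonal AOV ⇒ f₂ = f₁ · 9.5000/21.6400 = 41.5 × 0.43900 ≈ 18.2186 mm.
Short-edge AOV on the new format = 2·arctan(5.7 / (2 × 18.2186)) = 2·arctan(0.15643) ≈ 17.7819°.

17.782°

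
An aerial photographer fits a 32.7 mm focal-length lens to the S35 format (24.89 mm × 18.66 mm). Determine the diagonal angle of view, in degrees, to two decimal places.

Sensor diagonal = √(24.89² + 18.66²) = √967.7077 ≈ 31.1080 mm.
Angle of view α = 2·arctan(d/2f) with d = 31.1080 mm and f = 32.7 mm.
d/2f = 0.47566; arctan(0.47566) ≈ 25.4384°, so α ≈ 50.8769°.

50.88°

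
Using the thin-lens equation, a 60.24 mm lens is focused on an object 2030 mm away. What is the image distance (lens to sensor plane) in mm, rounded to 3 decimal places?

1/dᵢ = 1/f − 1/dₒ = 1/60.24 − 1/2030 = 0.0161077 mm⁻¹.
dᵢ = 1/0.0161077 ≈ 62.0823 mm.

62.082 mm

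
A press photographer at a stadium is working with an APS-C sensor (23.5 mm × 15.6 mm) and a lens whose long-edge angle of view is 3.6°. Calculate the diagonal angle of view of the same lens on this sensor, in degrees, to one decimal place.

4.3°

From the long-edge AOV: f = 23.5 / (2·tan(1.8°)) = 23.5 / 0.06285 ≈ 373.8911 mm.
Sensor diagonal = √(23.5² + 15.6²) = √795.6100 ≈ 28.2066 mm.
Diagonal AOV = 2·arctan(28.2066 / (2 × 373.8911)) = 2·arctan(0.03772) ≈ 4.3204°.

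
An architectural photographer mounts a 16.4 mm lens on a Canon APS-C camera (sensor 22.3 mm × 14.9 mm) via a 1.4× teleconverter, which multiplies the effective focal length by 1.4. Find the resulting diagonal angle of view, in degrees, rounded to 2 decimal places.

60.57°

Effective focal length f = 16.4 × 1.4 = 22.96 mm.
Sensor diagonal = √(22.3² + 14.9²) = √719.3000 ≈ 26.8198 mm.
α = 2·arctan(26.820 / (2 × 22.96)) = 2·arctan(0.58405) ≈ 60.5745°.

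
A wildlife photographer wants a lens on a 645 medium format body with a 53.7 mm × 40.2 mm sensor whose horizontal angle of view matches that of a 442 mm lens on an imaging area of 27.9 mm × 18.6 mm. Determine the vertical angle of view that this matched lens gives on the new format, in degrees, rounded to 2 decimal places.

2.71°

Equal horizontal AOV ⇒ f₂ = f₁ · 53.7/27.9 = 442 × 1.92473 ≈ 850.7312 mm.
Vertical AOV on the new format = 2·arctan(40.2 / (2 × 850.7312)) = 2·arctan(0.02363) ≈ 2.7069°.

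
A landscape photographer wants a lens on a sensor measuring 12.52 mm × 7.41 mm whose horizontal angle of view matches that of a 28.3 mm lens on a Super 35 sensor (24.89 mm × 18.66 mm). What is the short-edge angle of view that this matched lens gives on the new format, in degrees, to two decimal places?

29.18°

Equal horizontal AOV ⇒ f₂ = f₁ · 12.52/24.89 = 28.3 × 0.50301 ≈ 14.2353 mm.
Short-edge AOV on the new format = 2·arctan(7.41 / (2 × 14.2353)) = 2·arctan(0.26027) ≈ 29.1773°.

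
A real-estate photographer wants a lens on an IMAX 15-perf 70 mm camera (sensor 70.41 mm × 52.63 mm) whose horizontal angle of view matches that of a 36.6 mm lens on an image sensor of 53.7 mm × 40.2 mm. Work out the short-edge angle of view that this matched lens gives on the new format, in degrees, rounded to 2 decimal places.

57.48°

Equal horizontal AOV ⇒ f₂ = f₁ · 70.41/53.7 = 36.6 × 1.31117 ≈ 47.9889 mm.
Short-edge AOV on the new format = 2·arctan(52.63 / (2 × 47.9889)) = 2·arctan(0.54836) ≈ 57.4768°.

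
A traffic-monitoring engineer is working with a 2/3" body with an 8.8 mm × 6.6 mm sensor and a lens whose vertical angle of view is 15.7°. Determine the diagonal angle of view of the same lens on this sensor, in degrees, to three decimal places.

From the vertical AOV: f = 6.6 / (2·tan(7.85°)) = 6.6 / 0.27574 ≈ 23.9352 mm.
Sensor diagonal = √(8.8² + 6.6²) = √121.0000 ≈ 11.0000 mm.
Diagonal AOV = 2·arctan(11.0000 / (2 × 23.9352)) = 2·arctan(0.22979) ≈ 25.8823°.

25.882°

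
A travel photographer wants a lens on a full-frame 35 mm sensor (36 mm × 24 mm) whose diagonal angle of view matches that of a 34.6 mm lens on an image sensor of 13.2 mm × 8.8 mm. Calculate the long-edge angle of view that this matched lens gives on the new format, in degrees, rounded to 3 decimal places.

Sensor diagonal = √(13.2² + 8.8²) = √251.6800 ≈ 15.8644 mm.
Sensor diagonal = √(36² + 24²) = √1872.0000 ≈ 43.2666 mm.
Equal diagonal AOV ⇒ f₂ = f₁ · 43.2666/15.8644 = 34.6 × 2.72727 ≈ 94.3636 mm.
Long-edge AOV on the new format = 2·arctan(36 / (2 × 94.3636)) = 2·arctan(0.19075) ≈ 21.5990°.

21.599°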